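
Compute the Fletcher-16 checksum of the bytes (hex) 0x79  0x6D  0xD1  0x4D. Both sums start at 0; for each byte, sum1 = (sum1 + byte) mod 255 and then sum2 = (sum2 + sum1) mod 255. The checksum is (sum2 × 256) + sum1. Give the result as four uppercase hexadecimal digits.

Running sums (mod 255):
  after byte 0 (0x79): sum1=121, sum2=121
  after byte 1 (0x6D): sum1=230, sum2=96
  after byte 2 (0xD1): sum1=184, sum2=25
  after byte 3 (0x4D): sum1=6, sum2=31
Checksum = sum2·256 + sum1 = 31·256 + 6 = 7942 = 0x1F06.

1F06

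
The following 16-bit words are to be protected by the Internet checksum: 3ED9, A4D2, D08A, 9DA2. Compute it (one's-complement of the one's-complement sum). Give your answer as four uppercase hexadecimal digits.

AE26

One's-complement addition (fold any carry out of bit 15 back into bit 0):
  0x3ED9 + 0xA4D2 = 0x0E3AB
  0xE3AB + 0xD08A = 0x1B435 → wrap carry → 0xB436
  0xB436 + 0x9DA2 = 0x151D8 → wrap carry → 0x51D9
One's-complement sum = 0x51D9.
Checksum = ~0x51D9 & 0xFFFF = 0xAE26.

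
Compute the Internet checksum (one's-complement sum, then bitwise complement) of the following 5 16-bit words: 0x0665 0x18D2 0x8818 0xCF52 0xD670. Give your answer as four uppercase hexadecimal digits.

B2EC

One's-complement addition (fold any carry out of bit 15 back into bit 0):
  0x0665 + 0x18D2 = 0x01F37
  0x1F37 + 0x8818 = 0x0A74F
  0xA74F + 0xCF52 = 0x176A1 → wrap carry → 0x76A2
  0x76A2 + 0xD670 = 0x14D12 → wrap carry → 0x4D13
One's-complement sum = 0x4D13.
Checksum = ~0x4D13 & 0xFFFF = 0xB2EC.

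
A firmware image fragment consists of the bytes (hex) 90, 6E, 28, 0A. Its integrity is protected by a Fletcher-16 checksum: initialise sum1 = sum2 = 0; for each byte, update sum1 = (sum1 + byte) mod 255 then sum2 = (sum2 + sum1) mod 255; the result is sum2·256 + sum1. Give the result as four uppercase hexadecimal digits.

E731

Running sums (mod 255):
  after byte 0 (90): sum1=144, sum2=144
  after byte 1 (6E): sum1=254, sum2=143
  after byte 2 (28): sum1=39, sum2=182
  after byte 3 (0A): sum1=49, sum2=231
Checksum = sum2·256 + sum1 = 231·256 + 49 = 59185 = 0xE731.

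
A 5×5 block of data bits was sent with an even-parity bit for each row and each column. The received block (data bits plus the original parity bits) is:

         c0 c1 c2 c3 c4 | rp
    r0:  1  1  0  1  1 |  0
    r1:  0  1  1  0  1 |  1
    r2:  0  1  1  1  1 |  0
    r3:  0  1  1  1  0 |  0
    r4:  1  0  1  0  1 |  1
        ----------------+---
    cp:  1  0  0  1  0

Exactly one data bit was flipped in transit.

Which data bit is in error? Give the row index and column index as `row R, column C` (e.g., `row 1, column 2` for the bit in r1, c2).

Recompute each row's even parity and compare to rp:
  r0: data parity 0, sent rp 0 → ok
  r1: data parity 1, sent rp 1 → ok
  r2: data parity 0, sent rp 0 → ok
  r3: data parity 1, sent rp 0 → mismatch
  r4: data parity 1, sent rp 1 → ok
Recompute each column's even parity and compare to cp:
  c0: data parity 0, sent cp 1 → mismatch
  c1: data parity 0, sent cp 0 → ok
  c2: data parity 0, sent cp 0 → ok
  c3: data parity 1, sent cp 1 → ok
  c4: data parity 0, sent cp 0 → ok
Exactly one row (r3) and one column (c0) fail → the flipped bit is at their intersection.

row 3, column 0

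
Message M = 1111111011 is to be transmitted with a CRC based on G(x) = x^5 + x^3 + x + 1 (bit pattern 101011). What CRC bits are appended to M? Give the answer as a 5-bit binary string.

00001

Append 5 zeros: 111111101100000. Divide by 101011 (XOR where the leading bit is 1):
  pos 0: 111111 XOR 101011 = 010100
  pos 1: 101001 XOR 101011 = 000010
  pos 5: 100110 XOR 101011 = 001101
  pos 7: 110100 XOR 101011 = 011111
  pos 8: 111110 XOR 101011 = 010101
  pos 9: 101010 XOR 101011 = 000001
Remainder (last 5 bits) = 00001. This is the CRC / FCS.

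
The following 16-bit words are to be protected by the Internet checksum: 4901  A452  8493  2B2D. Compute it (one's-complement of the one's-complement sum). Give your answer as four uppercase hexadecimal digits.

62EB

One's-complement addition (fold any carry out of bit 15 back into bit 0):
  0x4901 + 0xA452 = 0x0ED53
  0xED53 + 0x8493 = 0x171E6 → wrap carry → 0x71E7
  0x71E7 + 0x2B2D = 0x09D14
One's-complement sum = 0x9D14.
Checksum = ~0x9D14 & 0xFFFF = 0x62EB.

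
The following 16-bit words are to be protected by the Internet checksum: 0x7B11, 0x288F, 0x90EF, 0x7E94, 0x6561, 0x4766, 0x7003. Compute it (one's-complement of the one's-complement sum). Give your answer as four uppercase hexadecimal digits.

One's-complement addition (fold any carry out of bit 15 back into bit 0):
  0x7B11 + 0x288F = 0x0A3A0
  0xA3A0 + 0x90EF = 0x1348F → wrap carry → 0x3490
  0x3490 + 0x7E94 = 0x0B324
  0xB324 + 0x6561 = 0x11885 → wrap carry → 0x1886
  0x1886 + 0x4766 = 0x05FEC
  0x5FEC + 0x7003 = 0x0CFEF
One's-complement sum = 0xCFEF.
Checksum = ~0xCFEF & 0xFFFF = 0x3010.

3010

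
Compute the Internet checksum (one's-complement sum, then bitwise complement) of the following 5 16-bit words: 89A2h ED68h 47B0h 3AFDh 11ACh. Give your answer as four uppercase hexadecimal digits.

One's-complement addition (fold any carry out of bit 15 back into bit 0):
  0x89A2 + 0xED68 = 0x1770A → wrap carry → 0x770B
  0x770B + 0x47B0 = 0x0BEBB
  0xBEBB + 0x3AFD = 0x0F9B8
  0xF9B8 + 0x11AC = 0x10B64 → wrap carry → 0x0B65
One's-complement sum = 0x0B65.
Checksum = ~0x0B65 & 0xFFFF = 0xF49A.

F49A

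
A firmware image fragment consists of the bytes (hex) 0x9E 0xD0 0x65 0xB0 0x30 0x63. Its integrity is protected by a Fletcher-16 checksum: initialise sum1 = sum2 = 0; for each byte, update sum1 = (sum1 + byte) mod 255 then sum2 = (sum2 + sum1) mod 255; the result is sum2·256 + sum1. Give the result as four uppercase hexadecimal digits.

3719

Running sums (mod 255):
  after byte 0 (0x9E): sum1=158, sum2=158
  after byte 1 (0xD0): sum1=111, sum2=14
  after byte 2 (0x65): sum1=212, sum2=226
  after byte 3 (0xB0): sum1=133, sum2=104
  after byte 4 (0x30): sum1=181, sum2=30
  after byte 5 (0x63): sum1=25, sum2=55
Checksum = sum2·256 + sum1 = 55·256 + 25 = 14105 = 0x3719.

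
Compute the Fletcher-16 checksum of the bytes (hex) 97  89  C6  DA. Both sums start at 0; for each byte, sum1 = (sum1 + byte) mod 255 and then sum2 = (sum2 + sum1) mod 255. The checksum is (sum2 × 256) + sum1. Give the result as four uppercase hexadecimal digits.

Running sums (mod 255):
  after byte 0 (97): sum1=151, sum2=151
  after byte 1 (89): sum1=33, sum2=184
  after byte 2 (C6): sum1=231, sum2=160
  after byte 3 (DA): sum1=194, sum2=99
Checksum = sum2·256 + sum1 = 99·256 + 194 = 25538 = 0x63C2.

63C2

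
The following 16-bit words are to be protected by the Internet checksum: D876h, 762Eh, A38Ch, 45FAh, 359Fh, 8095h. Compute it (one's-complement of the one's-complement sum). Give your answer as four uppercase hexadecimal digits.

119F

One's-complement addition (fold any carry out of bit 15 back into bit 0):
  0xD876 + 0x762E = 0x14EA4 → wrap carry → 0x4EA5
  0x4EA5 + 0xA38C = 0x0F231
  0xF231 + 0x45FA = 0x1382B → wrap carry → 0x382C
  0x382C + 0x359F = 0x06DCB
  0x6DCB + 0x8095 = 0x0EE60
One's-complement sum = 0xEE60.
Checksum = ~0xEE60 & 0xFFFF = 0x119F.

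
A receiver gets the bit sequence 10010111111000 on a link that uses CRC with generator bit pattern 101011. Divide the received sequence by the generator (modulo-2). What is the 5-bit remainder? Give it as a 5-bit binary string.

00000

Modulo-2 division of 10010111111000 by 101011:
  pos 0: 100101 XOR 101011 = 001110
  pos 2: 111011 XOR 101011 = 010000
  pos 3: 100001 XOR 101011 = 001010
  pos 5: 101011 XOR 101011 = 000000
Remainder = 00000 (zero — the frame passes the CRC check).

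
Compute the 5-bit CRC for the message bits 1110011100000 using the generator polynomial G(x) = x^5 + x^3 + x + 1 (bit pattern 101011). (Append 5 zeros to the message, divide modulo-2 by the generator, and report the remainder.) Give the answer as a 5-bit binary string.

Append 5 zeros: 111001110000000000. Divide by 101011 (XOR where the leading bit is 1):
  pos 0: 111001 XOR 101011 = 010010
  pos 1: 100101 XOR 101011 = 001110
  pos 3: 111010 XOR 101011 = 010001
  pos 4: 100010 XOR 101011 = 001001
  pos 6: 100100 XOR 101011 = 001111
  pos 8: 111100 XOR 101011 = 010111
  pos 9: 101110 XOR 101011 = 000101
  pos 12: 101000 XOR 101011 = 000011
Remainder (last 5 bits) = 00011. This is the CRC / FCS.

00011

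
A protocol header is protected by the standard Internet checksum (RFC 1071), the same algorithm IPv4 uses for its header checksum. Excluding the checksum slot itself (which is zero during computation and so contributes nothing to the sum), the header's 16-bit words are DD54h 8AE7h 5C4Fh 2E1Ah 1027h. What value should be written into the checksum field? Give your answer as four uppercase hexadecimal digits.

FD32

One's-complement addition (fold any carry out of bit 15 back into bit 0):
  0xDD54 + 0x8AE7 = 0x1683B → wrap carry → 0x683C
  0x683C + 0x5C4F = 0x0C48B
  0xC48B + 0x2E1A = 0x0F2A5
  0xF2A5 + 0x1027 = 0x102CC → wrap carry → 0x02CD
One's-complement sum = 0x02CD.
Checksum = ~0x02CD & 0xFFFF = 0xFD32.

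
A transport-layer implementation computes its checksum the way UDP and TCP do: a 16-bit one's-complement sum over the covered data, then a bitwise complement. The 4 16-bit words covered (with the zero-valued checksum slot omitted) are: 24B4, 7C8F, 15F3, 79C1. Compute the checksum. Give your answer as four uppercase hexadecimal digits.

One's-complement addition (fold any carry out of bit 15 back into bit 0):
  0x24B4 + 0x7C8F = 0x0A143
  0xA143 + 0x15F3 = 0x0B736
  0xB736 + 0x79C1 = 0x130F7 → wrap carry → 0x30F8
One's-complement sum = 0x30F8.
Checksum = ~0x30F8 & 0xFFFF = 0xCF07.

CF07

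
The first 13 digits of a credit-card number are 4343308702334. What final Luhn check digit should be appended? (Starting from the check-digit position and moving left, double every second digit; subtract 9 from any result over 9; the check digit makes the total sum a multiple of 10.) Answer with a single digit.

9

Partial digits right→left: 4 3 3 2 0 7 8 0 3 3 4 3 4
Double every second digit counting from the check-digit position (so the 1st, 3rd, 5th, ... of the partial from the right).
  doubled (with −9 where >9): 8 6 0 7 6 8 8 → sum 43
  kept as-is: 3 2 7 0 3 3 → sum 18
Total = 43 + 18 = 61.
Check digit = (10 − (61 mod 10)) mod 10 = 9.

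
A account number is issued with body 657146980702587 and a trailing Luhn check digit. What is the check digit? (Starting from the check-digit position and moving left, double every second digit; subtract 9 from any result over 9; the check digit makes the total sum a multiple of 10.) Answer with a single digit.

2

Partial digits right→left: 7 8 5 2 0 7 0 8 9 6 4 1 7 5 6
Double every second digit counting from the check-digit position (so the 1st, 3rd, 5th, ... of the partial from the right).
  doubled (with −9 where >9): 5 1 0 0 9 8 5 3 → sum 31
  kept as-is: 8 2 7 8 6 1 5 → sum 37
Total = 31 + 37 = 68.
Check digit = (10 − (68 mod 10)) mod 10 = 2.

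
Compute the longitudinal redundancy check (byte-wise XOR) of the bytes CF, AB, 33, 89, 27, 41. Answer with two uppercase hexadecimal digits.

XOR the bytes together:
  start with 0xCF
  0xCF ⊕ 0xAB = 0x64
  0x64 ⊕ 0x33 = 0x57
  0x57 ⊕ 0x89 = 0xDE
  0xDE ⊕ 0x27 = 0xF9
  0xF9 ⊕ 0x41 = 0xB8

B8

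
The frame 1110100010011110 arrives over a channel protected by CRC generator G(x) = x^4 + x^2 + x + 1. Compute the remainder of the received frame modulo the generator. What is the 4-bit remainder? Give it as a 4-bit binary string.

0111

Modulo-2 division of 1110100010011110 by 10111:
  pos 0: 11101 XOR 10111 = 01010
  pos 1: 10100 XOR 10111 = 00011
  pos 4: 11001 XOR 10111 = 01110
  pos 5: 11100 XOR 10111 = 01011
  pos 6: 10110 XOR 10111 = 00001
  pos 10: 11111 XOR 10111 = 01000
  pos 11: 10000 XOR 10111 = 00111
Remainder = 0111 (nonzero — an error is detected).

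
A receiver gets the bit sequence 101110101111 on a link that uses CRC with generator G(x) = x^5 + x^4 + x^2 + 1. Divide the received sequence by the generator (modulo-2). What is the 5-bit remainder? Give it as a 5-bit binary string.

10000

Modulo-2 division of 101110101111 by 110101:
  pos 0: 101110 XOR 110101 = 011011
  pos 1: 110111 XOR 110101 = 000010
  pos 5: 100111 XOR 110101 = 010010
  pos 6: 100101 XOR 110101 = 010000
Remainder = 10000 (nonzero — an error is detected).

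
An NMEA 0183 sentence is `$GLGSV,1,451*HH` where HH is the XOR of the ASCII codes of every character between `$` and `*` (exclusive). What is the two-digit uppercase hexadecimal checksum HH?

XOR the ASCII codes of the payload characters:
  'G' = 0x47 → acc = 0x47
  'L' = 0x4C → acc = 0x0B
  'G' = 0x47 → acc = 0x4C
  'S' = 0x53 → acc = 0x1F
  'V' = 0x56 → acc = 0x49
  ',' = 0x2C → acc = 0x65
  '1' = 0x31 → acc = 0x54
  ',' = 0x2C → acc = 0x78
  '4' = 0x34 → acc = 0x4C
  '5' = 0x35 → acc = 0x79
  '1' = 0x31 → acc = 0x48
Checksum = 0x48.

48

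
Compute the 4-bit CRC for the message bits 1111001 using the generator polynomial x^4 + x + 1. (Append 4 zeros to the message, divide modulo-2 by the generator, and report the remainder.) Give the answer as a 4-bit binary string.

Append 4 zeros: 11110010000. Divide by 10011 (XOR where the leading bit is 1):
  pos 0: 11110 XOR 10011 = 01101
  pos 1: 11010 XOR 10011 = 01001
  pos 2: 10011 XOR 10011 = 00000
Remainder (last 4 bits) = 0000. This is the CRC / FCS.

0000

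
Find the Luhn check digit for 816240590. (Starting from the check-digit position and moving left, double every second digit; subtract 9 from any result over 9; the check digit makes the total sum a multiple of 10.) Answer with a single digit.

Partial digits right→left: 0 9 5 0 4 2 6 1 8
Double every second digit counting from the check-digit position (so the 1st, 3rd, 5th, ... of the partial from the right).
  doubled (with −9 where >9): 0 1 8 3 7 → sum 19
  kept as-is: 9 0 2 1 → sum 12
Total = 19 + 12 = 31.
Check digit = (10 − (31 mod 10)) mod 10 = 9.

9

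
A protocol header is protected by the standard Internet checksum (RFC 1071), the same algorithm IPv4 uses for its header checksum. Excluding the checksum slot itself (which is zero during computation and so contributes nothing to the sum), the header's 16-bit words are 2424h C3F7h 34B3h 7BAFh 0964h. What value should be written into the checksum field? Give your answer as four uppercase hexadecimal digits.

One's-complement addition (fold any carry out of bit 15 back into bit 0):
  0x2424 + 0xC3F7 = 0x0E81B
  0xE81B + 0x34B3 = 0x11CCE → wrap carry → 0x1CCF
  0x1CCF + 0x7BAF = 0x0987E
  0x987E + 0x0964 = 0x0A1E2
One's-complement sum = 0xA1E2.
Checksum = ~0xA1E2 & 0xFFFF = 0x5E1D.

5E1D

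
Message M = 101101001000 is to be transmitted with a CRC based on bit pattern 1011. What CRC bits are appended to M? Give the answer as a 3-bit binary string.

Append 3 zeros: 101101001000000. Divide by 1011 (XOR where the leading bit is 1):
  pos 0: 1011 XOR 1011 = 0000
  pos 5: 1001 XOR 1011 = 0010
  pos 7: 1000 XOR 1011 = 0011
  pos 9: 1100 XOR 1011 = 0111
  pos 10: 1110 XOR 1011 = 0101
  pos 11: 1010 XOR 1011 = 0001
Remainder (last 3 bits) = 001. This is the CRC / FCS.

001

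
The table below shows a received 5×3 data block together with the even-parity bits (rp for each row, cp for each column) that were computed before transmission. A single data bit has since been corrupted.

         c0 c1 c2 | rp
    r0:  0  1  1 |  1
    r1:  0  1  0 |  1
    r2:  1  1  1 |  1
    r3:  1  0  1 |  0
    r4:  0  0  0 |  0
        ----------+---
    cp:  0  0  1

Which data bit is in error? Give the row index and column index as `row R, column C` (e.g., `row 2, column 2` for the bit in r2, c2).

Recompute each row's even parity and compare to rp:
  r0: data parity 0, sent rp 1 → mismatch
  r1: data parity 1, sent rp 1 → ok
  r2: data parity 1, sent rp 1 → ok
  r3: data parity 0, sent rp 0 → ok
  r4: data parity 0, sent rp 0 → ok
Recompute each column's even parity and compare to cp:
  c0: data parity 0, sent cp 0 → ok
  c1: data parity 1, sent cp 0 → mismatch
  c2: data parity 1, sent cp 1 → ok
Exactly one row (r0) and one column (c1) fail → the flipped bit is at their intersection.

row 0, column 1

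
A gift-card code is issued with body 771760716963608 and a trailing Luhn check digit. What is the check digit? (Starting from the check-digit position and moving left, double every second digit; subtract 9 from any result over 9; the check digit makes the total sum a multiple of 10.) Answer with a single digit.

2

Partial digits right→left: 8 0 6 3 6 9 6 1 7 0 6 7 1 7 7
Double every second digit counting from the check-digit position (so the 1st, 3rd, 5th, ... of the partial from the right).
  doubled (with −9 where >9): 7 3 3 3 5 3 2 5 → sum 31
  kept as-is: 0 3 9 1 0 7 7 → sum 27
Total = 31 + 27 = 58.
Check digit = (10 − (58 mod 10)) mod 10 = 2.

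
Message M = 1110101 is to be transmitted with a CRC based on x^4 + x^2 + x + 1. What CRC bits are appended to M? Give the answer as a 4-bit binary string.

Append 4 zeros: 11101010000. Divide by 10111 (XOR where the leading bit is 1):
  pos 0: 11101 XOR 10111 = 01010
  pos 1: 10100 XOR 10111 = 00011
  pos 4: 11100 XOR 10111 = 01011
  pos 5: 10110 XOR 10111 = 00001
Remainder (last 4 bits) = 0010. This is the CRC / FCS.

0010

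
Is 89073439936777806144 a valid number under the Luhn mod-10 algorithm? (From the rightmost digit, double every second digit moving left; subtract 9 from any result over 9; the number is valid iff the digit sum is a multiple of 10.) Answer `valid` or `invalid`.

From the right, keep odd positions and double even positions (subtract 9 from any doubled value over 9):
  doubled (positions 2,4,...): 8 3 7 5 3 9 6 6 0 7 → sum 54
  kept (positions 1,3,...): 4 1 0 7 7 3 9 4 7 9 → sum 51
Total = 105.
105 mod 10 = 5, so the number is invalid.

invalid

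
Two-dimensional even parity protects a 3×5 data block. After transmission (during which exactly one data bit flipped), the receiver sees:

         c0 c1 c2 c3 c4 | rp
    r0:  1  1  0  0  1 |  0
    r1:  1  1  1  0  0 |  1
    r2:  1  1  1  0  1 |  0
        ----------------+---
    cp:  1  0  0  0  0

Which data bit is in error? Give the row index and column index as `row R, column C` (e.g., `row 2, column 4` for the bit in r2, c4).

row 0, column 1

Recompute each row's even parity and compare to rp:
  r0: data parity 1, sent rp 0 → mismatch
  r1: data parity 1, sent rp 1 → ok
  r2: data parity 0, sent rp 0 → ok
Recompute each column's even parity and compare to cp:
  c0: data parity 1, sent cp 1 → ok
  c1: data parity 1, sent cp 0 → mismatch
  c2: data parity 0, sent cp 0 → ok
  c3: data parity 0, sent cp 0 → ok
  c4: data parity 0, sent cp 0 → ok
Exactly one row (r0) and one column (c1) fail → the flipped bit is at their intersection.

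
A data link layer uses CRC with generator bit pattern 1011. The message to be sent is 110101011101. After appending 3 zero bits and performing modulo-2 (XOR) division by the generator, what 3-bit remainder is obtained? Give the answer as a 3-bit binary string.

110

Append 3 zeros: 110101011101000. Divide by 1011 (XOR where the leading bit is 1):
  pos 0: 1101 XOR 1011 = 0110
  pos 1: 1100 XOR 1011 = 0111
  pos 2: 1111 XOR 1011 = 0100
  pos 3: 1000 XOR 1011 = 0011
  pos 5: 1111 XOR 1011 = 0100
  pos 6: 1001 XOR 1011 = 0010
  pos 8: 1001 XOR 1011 = 0010
  pos 10: 1000 XOR 1011 = 0011
Remainder (last 3 bits) = 110. This is the CRC / FCS.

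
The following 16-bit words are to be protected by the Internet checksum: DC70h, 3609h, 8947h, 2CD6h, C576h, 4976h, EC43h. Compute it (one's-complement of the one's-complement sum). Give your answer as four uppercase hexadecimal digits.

3C37

One's-complement addition (fold any carry out of bit 15 back into bit 0):
  0xDC70 + 0x3609 = 0x11279 → wrap carry → 0x127A
  0x127A + 0x8947 = 0x09BC1
  0x9BC1 + 0x2CD6 = 0x0C897
  0xC897 + 0xC576 = 0x18E0D → wrap carry → 0x8E0E
  0x8E0E + 0x4976 = 0x0D784
  0xD784 + 0xEC43 = 0x1C3C7 → wrap carry → 0xC3C8
One's-complement sum = 0xC3C8.
Checksum = ~0xC3C8 & 0xFFFF = 0x3C37.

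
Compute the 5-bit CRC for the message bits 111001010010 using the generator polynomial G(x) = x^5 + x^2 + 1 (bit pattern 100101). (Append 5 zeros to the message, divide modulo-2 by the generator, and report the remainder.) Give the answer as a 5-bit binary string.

Append 5 zeros: 11100101001000000. Divide by 100101 (XOR where the leading bit is 1):
  pos 0: 111001 XOR 100101 = 011100
  pos 1: 111000 XOR 100101 = 011101
  pos 2: 111011 XOR 100101 = 011110
  pos 3: 111100 XOR 100101 = 011001
  pos 4: 110010 XOR 100101 = 010111
  pos 5: 101111 XOR 100101 = 001010
  pos 7: 101000 XOR 100101 = 001101
  pos 9: 110100 XOR 100101 = 010001
  pos 10: 100010 XOR 100101 = 000111
Remainder (last 5 bits) = 01110. This is the CRC / FCS.

01110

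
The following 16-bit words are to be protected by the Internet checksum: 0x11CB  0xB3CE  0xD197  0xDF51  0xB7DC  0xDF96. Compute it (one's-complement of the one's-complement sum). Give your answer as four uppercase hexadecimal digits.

One's-complement addition (fold any carry out of bit 15 back into bit 0):
  0x11CB + 0xB3CE = 0x0C599
  0xC599 + 0xD197 = 0x19730 → wrap carry → 0x9731
  0x9731 + 0xDF51 = 0x17682 → wrap carry → 0x7683
  0x7683 + 0xB7DC = 0x12E5F → wrap carry → 0x2E60
  0x2E60 + 0xDF96 = 0x10DF6 → wrap carry → 0x0DF7
One's-complement sum = 0x0DF7.
Checksum = ~0x0DF7 & 0xFFFF = 0xF208.

F208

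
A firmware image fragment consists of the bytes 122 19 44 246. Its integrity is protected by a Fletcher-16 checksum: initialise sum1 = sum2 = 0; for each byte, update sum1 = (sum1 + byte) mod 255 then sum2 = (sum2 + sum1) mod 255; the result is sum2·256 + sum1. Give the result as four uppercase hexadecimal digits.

72B0

Running sums (mod 255):
  after byte 0 (122): sum1=122, sum2=122
  after byte 1 (19): sum1=141, sum2=8
  after byte 2 (44): sum1=185, sum2=193
  after byte 3 (246): sum1=176, sum2=114
Checksum = sum2·256 + sum1 = 114·256 + 176 = 29360 = 0x72B0.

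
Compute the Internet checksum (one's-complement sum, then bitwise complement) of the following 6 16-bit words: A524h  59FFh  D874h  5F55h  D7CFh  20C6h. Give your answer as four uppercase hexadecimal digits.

One's-complement addition (fold any carry out of bit 15 back into bit 0):
  0xA524 + 0x59FF = 0x0FF23
  0xFF23 + 0xD874 = 0x1D797 → wrap carry → 0xD798
  0xD798 + 0x5F55 = 0x136ED → wrap carry → 0x36EE
  0x36EE + 0xD7CF = 0x10EBD → wrap carry → 0x0EBE
  0x0EBE + 0x20C6 = 0x02F84
One's-complement sum = 0x2F84.
Checksum = ~0x2F84 & 0xFFFF = 0xD07B.

D07B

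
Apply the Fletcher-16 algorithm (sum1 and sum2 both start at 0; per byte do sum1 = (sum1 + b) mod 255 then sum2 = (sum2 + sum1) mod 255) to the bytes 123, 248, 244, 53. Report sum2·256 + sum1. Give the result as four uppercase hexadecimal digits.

F79E

Running sums (mod 255):
  after byte 0 (123): sum1=123, sum2=123
  after byte 1 (248): sum1=116, sum2=239
  after byte 2 (244): sum1=105, sum2=89
  after byte 3 (53): sum1=158, sum2=247
Checksum = sum2·256 + sum1 = 247·256 + 158 = 63390 = 0xF79E.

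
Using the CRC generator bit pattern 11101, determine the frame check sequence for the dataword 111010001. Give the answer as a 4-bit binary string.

Append 4 zeros: 1110100010000. Divide by 11101 (XOR where the leading bit is 1):
  pos 0: 11101 XOR 11101 = 00000
  pos 8: 10000 XOR 11101 = 01101
Remainder (last 4 bits) = 1101. This is the CRC / FCS.

1101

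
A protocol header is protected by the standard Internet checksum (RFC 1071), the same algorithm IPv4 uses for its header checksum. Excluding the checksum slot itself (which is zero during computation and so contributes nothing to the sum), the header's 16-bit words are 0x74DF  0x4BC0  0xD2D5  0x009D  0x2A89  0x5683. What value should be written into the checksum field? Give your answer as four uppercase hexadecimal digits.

One's-complement addition (fold any carry out of bit 15 back into bit 0):
  0x74DF + 0x4BC0 = 0x0C09F
  0xC09F + 0xD2D5 = 0x19374 → wrap carry → 0x9375
  0x9375 + 0x009D = 0x09412
  0x9412 + 0x2A89 = 0x0BE9B
  0xBE9B + 0x5683 = 0x1151E → wrap carry → 0x151F
One's-complement sum = 0x151F.
Checksum = ~0x151F & 0xFFFF = 0xEAE0.

EAE0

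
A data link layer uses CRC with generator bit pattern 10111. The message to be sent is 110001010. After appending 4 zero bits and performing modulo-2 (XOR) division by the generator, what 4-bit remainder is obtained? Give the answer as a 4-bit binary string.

Append 4 zeros: 1100010100000. Divide by 10111 (XOR where the leading bit is 1):
  pos 0: 11000 XOR 10111 = 01111
  pos 1: 11111 XOR 10111 = 01000
  pos 2: 10000 XOR 10111 = 00111
  pos 4: 11110 XOR 10111 = 01001
  pos 5: 10010 XOR 10111 = 00101
  pos 7: 10100 XOR 10111 = 00011
Remainder (last 4 bits) = 0110. This is the CRC / FCS.

0110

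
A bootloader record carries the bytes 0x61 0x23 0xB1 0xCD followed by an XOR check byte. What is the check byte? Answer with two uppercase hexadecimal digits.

3E

XOR the bytes together:
  start with 0x61
  0x61 ⊕ 0x23 = 0x42
  0x42 ⊕ 0xB1 = 0xF3
  0xF3 ⊕ 0xCD = 0x3E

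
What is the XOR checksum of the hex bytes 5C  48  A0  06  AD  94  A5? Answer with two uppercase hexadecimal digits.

2E

XOR the bytes together:
  start with 0x5C
  0x5C ⊕ 0x48 = 0x14
  0x14 ⊕ 0xA0 = 0xB4
  0xB4 ⊕ 0x06 = 0xB2
  0xB2 ⊕ 0xAD = 0x1F
  0x1F ⊕ 0x94 = 0x8B
  0x8B ⊕ 0xA5 = 0x2E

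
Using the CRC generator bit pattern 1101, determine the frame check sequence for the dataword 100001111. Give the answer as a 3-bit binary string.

000

Append 3 zeros: 100001111000. Divide by 1101 (XOR where the leading bit is 1):
  pos 0: 1000 XOR 1101 = 0101
  pos 1: 1010 XOR 1101 = 0111
  pos 2: 1111 XOR 1101 = 0010
  pos 4: 1011 XOR 1101 = 0110
  pos 5: 1101 XOR 1101 = 0000
Remainder (last 3 bits) = 000. This is the CRC / FCS.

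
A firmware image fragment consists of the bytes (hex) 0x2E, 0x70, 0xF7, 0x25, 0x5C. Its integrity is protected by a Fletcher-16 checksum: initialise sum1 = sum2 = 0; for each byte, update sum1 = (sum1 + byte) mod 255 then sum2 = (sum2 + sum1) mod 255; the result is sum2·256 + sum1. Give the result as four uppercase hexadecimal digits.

3718

Running sums (mod 255):
  after byte 0 (0x2E): sum1=46, sum2=46
  after byte 1 (0x70): sum1=158, sum2=204
  after byte 2 (0xF7): sum1=150, sum2=99
  after byte 3 (0x25): sum1=187, sum2=31
  after byte 4 (0x5C): sum1=24, sum2=55
Checksum = sum2·256 + sum1 = 55·256 + 24 = 14104 = 0x3718.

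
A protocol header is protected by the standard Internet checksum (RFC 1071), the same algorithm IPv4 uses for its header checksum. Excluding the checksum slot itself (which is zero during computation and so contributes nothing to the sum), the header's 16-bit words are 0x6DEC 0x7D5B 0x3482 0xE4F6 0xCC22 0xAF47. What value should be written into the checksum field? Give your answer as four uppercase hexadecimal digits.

7FD4

One's-complement addition (fold any carry out of bit 15 back into bit 0):
  0x6DEC + 0x7D5B = 0x0EB47
  0xEB47 + 0x3482 = 0x11FC9 → wrap carry → 0x1FCA
  0x1FCA + 0xE4F6 = 0x104C0 → wrap carry → 0x04C1
  0x04C1 + 0xCC22 = 0x0D0E3
  0xD0E3 + 0xAF47 = 0x1802A → wrap carry → 0x802B
One's-complement sum = 0x802B.
Checksum = ~0x802B & 0xFFFF = 0x7FD4.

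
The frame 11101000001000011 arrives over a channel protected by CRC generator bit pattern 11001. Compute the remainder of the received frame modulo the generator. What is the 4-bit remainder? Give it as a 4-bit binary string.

0000

Modulo-2 division of 11101000001000011 by 11001:
  pos 0: 11101 XOR 11001 = 00100
  pos 2: 10000 XOR 11001 = 01001
  pos 3: 10010 XOR 11001 = 01011
  pos 4: 10110 XOR 11001 = 01111
  pos 5: 11110 XOR 11001 = 00111
  pos 7: 11110 XOR 11001 = 00111
  pos 9: 11100 XOR 11001 = 00101
  pos 11: 10101 XOR 11001 = 01100
  pos 12: 11001 XOR 11001 = 00000
Remainder = 0000 (zero — the frame passes the CRC check).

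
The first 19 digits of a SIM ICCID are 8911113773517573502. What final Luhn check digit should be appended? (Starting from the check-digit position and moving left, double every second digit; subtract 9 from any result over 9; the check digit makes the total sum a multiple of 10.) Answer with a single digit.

2

Partial digits right→left: 2 0 5 3 7 5 7 1 5 3 7 7 3 1 1 1 1 9 8
Double every second digit counting from the check-digit position (so the 1st, 3rd, 5th, ... of the partial from the right).
  doubled (with −9 where >9): 4 1 5 5 1 5 6 2 2 7 → sum 38
  kept as-is: 0 3 5 1 3 7 1 1 9 → sum 30
Total = 38 + 30 = 68.
Check digit = (10 − (68 mod 10)) mod 10 = 2.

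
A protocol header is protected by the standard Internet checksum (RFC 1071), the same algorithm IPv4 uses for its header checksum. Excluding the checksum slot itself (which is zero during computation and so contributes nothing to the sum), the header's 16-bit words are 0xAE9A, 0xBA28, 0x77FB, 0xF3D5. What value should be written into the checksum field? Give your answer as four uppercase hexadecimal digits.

2B6B

One's-complement addition (fold any carry out of bit 15 back into bit 0):
  0xAE9A + 0xBA28 = 0x168C2 → wrap carry → 0x68C3
  0x68C3 + 0x77FB = 0x0E0BE
  0xE0BE + 0xF3D5 = 0x1D493 → wrap carry → 0xD494
One's-complement sum = 0xD494.
Checksum = ~0xD494 & 0xFFFF = 0x2B6B.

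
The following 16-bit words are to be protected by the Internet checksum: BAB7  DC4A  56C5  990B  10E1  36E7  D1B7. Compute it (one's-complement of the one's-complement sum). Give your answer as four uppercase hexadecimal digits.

5FAC

One's-complement addition (fold any carry out of bit 15 back into bit 0):
  0xBAB7 + 0xDC4A = 0x19701 → wrap carry → 0x9702
  0x9702 + 0x56C5 = 0x0EDC7
  0xEDC7 + 0x990B = 0x186D2 → wrap carry → 0x86D3
  0x86D3 + 0x10E1 = 0x097B4
  0x97B4 + 0x36E7 = 0x0CE9B
  0xCE9B + 0xD1B7 = 0x1A052 → wrap carry → 0xA053
One's-complement sum = 0xA053.
Checksum = ~0xA053 & 0xFFFF = 0x5FAC.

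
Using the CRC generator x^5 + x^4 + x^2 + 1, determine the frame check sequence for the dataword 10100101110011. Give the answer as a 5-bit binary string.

Append 5 zeros: 1010010111001100000. Divide by 110101 (XOR where the leading bit is 1):
  pos 0: 101001 XOR 110101 = 011100
  pos 1: 111000 XOR 110101 = 001101
  pos 3: 110111 XOR 110101 = 000010
  pos 7: 101001 XOR 110101 = 011100
  pos 8: 111001 XOR 110101 = 001100
  pos 10: 110000 XOR 110101 = 000101
  pos 13: 101000 XOR 110101 = 011101
Remainder (last 5 bits) = 11101. This is the CRC / FCS.

11101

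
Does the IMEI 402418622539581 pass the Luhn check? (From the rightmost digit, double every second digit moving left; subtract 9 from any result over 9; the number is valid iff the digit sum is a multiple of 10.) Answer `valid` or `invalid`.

valid

From the right, keep odd positions and double even positions (subtract 9 from any doubled value over 9):
  doubled (positions 2,4,...): 7 9 1 4 7 8 0 → sum 36
  kept (positions 1,3,...): 1 5 3 2 6 1 2 4 → sum 24
Total = 60.
60 mod 10 = 0, so the number is valid.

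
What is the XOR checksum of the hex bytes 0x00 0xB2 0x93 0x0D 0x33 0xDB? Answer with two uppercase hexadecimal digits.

XOR the bytes together:
  start with 0x00
  0x00 ⊕ 0xB2 = 0xB2
  0xB2 ⊕ 0x93 = 0x21
  0x21 ⊕ 0x0D = 0x2C
  0x2C ⊕ 0x33 = 0x1F
  0x1F ⊕ 0xDB = 0xC4

C4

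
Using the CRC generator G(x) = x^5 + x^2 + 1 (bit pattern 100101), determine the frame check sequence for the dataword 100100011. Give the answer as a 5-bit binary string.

00010

Append 5 zeros: 10010001100000. Divide by 100101 (XOR where the leading bit is 1):
  pos 0: 100100 XOR 100101 = 000001
  pos 5: 101100 XOR 100101 = 001001
  pos 7: 100100 XOR 100101 = 000001
Remainder (last 5 bits) = 00010. This is the CRC / FCS.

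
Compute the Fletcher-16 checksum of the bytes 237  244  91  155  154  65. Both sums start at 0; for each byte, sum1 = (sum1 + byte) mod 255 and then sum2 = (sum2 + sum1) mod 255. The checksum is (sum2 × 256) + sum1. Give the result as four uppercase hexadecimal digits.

Running sums (mod 255):
  after byte 0 (237): sum1=237, sum2=237
  after byte 1 (244): sum1=226, sum2=208
  after byte 2 (91): sum1=62, sum2=15
  after byte 3 (155): sum1=217, sum2=232
  after byte 4 (154): sum1=116, sum2=93
  after byte 5 (65): sum1=181, sum2=19
Checksum = sum2·256 + sum1 = 19·256 + 181 = 5045 = 0x13B5.

13B5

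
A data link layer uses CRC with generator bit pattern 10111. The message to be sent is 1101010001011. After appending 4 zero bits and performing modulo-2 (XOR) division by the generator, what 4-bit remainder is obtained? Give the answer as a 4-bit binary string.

0010

Append 4 zeros: 11010100010110000. Divide by 10111 (XOR where the leading bit is 1):
  pos 0: 11010 XOR 10111 = 01101
  pos 1: 11011 XOR 10111 = 01100
  pos 2: 11000 XOR 10111 = 01111
  pos 3: 11110 XOR 10111 = 01001
  pos 4: 10010 XOR 10111 = 00101
  pos 6: 10110 XOR 10111 = 00001
  pos 10: 11100 XOR 10111 = 01011
  pos 11: 10110 XOR 10111 = 00001
Remainder (last 4 bits) = 0010. This is the CRC / FCS.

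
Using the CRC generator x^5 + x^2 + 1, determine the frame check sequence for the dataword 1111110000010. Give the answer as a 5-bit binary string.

10010

Append 5 zeros: 111111000001000000. Divide by 100101 (XOR where the leading bit is 1):
  pos 0: 111111 XOR 100101 = 011010
  pos 1: 110100 XOR 100101 = 010001
  pos 2: 100010 XOR 100101 = 000111
  pos 5: 111000 XOR 100101 = 011101
  pos 6: 111011 XOR 100101 = 011110
  pos 7: 111100 XOR 100101 = 011001
  pos 8: 110010 XOR 100101 = 010111
  pos 9: 101110 XOR 100101 = 001011
  pos 11: 101100 XOR 100101 = 001001
Remainder (last 5 bits) = 10010. This is the CRC / FCS.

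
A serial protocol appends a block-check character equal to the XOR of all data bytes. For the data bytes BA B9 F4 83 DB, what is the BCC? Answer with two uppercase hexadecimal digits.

AF

XOR the bytes together:
  start with 0xBA
  0xBA ⊕ 0xB9 = 0x03
  0x03 ⊕ 0xF4 = 0xF7
  0xF7 ⊕ 0x83 = 0x74
  0x74 ⊕ 0xDB = 0xAF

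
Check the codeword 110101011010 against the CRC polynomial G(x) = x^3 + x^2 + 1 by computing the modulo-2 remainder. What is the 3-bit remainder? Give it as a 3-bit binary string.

110

Modulo-2 division of 110101011010 by 1101:
  pos 0: 1101 XOR 1101 = 0000
  pos 5: 1011 XOR 1101 = 0110
  pos 6: 1100 XOR 1101 = 0001
Remainder = 110 (nonzero — an error is detected).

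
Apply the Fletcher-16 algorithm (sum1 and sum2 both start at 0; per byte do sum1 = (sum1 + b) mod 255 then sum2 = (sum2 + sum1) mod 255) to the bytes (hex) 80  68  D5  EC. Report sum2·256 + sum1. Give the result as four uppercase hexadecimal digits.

D3AB

Running sums (mod 255):
  after byte 0 (80): sum1=128, sum2=128
  after byte 1 (68): sum1=232, sum2=105
  after byte 2 (D5): sum1=190, sum2=40
  after byte 3 (EC): sum1=171, sum2=211
Checksum = sum2·256 + sum1 = 211·256 + 171 = 54187 = 0xD3AB.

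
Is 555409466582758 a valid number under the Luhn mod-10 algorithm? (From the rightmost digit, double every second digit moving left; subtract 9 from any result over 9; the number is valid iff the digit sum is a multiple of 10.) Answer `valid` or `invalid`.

From the right, keep odd positions and double even positions (subtract 9 from any doubled value over 9):
  doubled (positions 2,4,...): 1 4 1 3 9 8 1 → sum 27
  kept (positions 1,3,...): 8 7 8 6 4 0 5 5 → sum 43
Total = 70.
70 mod 10 = 0, so the number is valid.

valid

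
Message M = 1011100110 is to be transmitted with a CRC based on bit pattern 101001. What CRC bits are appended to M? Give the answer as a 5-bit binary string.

Append 5 zeros: 101110011000000. Divide by 101001 (XOR where the leading bit is 1):
  pos 0: 101110 XOR 101001 = 000111
  pos 3: 111011 XOR 101001 = 010010
  pos 4: 100100 XOR 101001 = 001101
  pos 6: 110100 XOR 101001 = 011101
  pos 7: 111010 XOR 101001 = 010011
  pos 8: 100110 XOR 101001 = 001111
Remainder (last 5 bits) = 11110. This is the CRC / FCS.

11110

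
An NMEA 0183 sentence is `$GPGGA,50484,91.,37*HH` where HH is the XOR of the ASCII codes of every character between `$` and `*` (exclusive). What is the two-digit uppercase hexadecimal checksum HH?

XOR the ASCII codes of the payload characters:
  'G' = 0x47 → acc = 0x47
  'P' = 0x50 → acc = 0x17
  'G' = 0x47 → acc = 0x50
  'G' = 0x47 → acc = 0x17
  'A' = 0x41 → acc = 0x56
  ',' = 0x2C → acc = 0x7A
  '5' = 0x35 → acc = 0x4F
  '0' = 0x30 → acc = 0x7F
  '4' = 0x34 → acc = 0x4B
  '8' = 0x38 → acc = 0x73
  '4' = 0x34 → acc = 0x47
  ',' = 0x2C → acc = 0x6B
  '9' = 0x39 → acc = 0x52
  '1' = 0x31 → acc = 0x63
  '.' = 0x2E → acc = 0x4D
  ',' = 0x2C → acc = 0x61
  '3' = 0x33 → acc = 0x52
  '7' = 0x37 → acc = 0x65
Checksum = 0x65.

65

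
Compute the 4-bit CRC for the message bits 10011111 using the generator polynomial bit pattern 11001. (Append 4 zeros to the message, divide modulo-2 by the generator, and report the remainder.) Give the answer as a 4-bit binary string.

Append 4 zeros: 100111110000. Divide by 11001 (XOR where the leading bit is 1):
  pos 0: 10011 XOR 11001 = 01010
  pos 1: 10101 XOR 11001 = 01100
  pos 2: 11001 XOR 11001 = 00000
  pos 7: 10000 XOR 11001 = 01001
Remainder (last 4 bits) = 1001. This is the CRC / FCS.

1001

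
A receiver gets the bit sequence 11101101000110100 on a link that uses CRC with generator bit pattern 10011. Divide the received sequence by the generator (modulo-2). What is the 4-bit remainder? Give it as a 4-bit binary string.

0000

Modulo-2 division of 11101101000110100 by 10011:
  pos 0: 11101 XOR 10011 = 01110
  pos 1: 11101 XOR 10011 = 01110
  pos 2: 11100 XOR 10011 = 01111
  pos 3: 11111 XOR 10011 = 01100
  pos 4: 11000 XOR 10011 = 01011
  pos 5: 10110 XOR 10011 = 00101
  pos 7: 10101 XOR 10011 = 00110
  pos 9: 11010 XOR 10011 = 01001
  pos 10: 10011 XOR 10011 = 00000
Remainder = 0000 (zero — the frame passes the CRC check).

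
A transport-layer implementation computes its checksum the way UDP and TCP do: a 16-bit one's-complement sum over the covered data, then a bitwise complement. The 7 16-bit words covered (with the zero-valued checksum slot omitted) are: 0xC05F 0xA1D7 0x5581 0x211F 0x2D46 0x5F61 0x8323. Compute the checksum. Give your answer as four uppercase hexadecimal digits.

One's-complement addition (fold any carry out of bit 15 back into bit 0):
  0xC05F + 0xA1D7 = 0x16236 → wrap carry → 0x6237
  0x6237 + 0x5581 = 0x0B7B8
  0xB7B8 + 0x211F = 0x0D8D7
  0xD8D7 + 0x2D46 = 0x1061D → wrap carry → 0x061E
  0x061E + 0x5F61 = 0x0657F
  0x657F + 0x8323 = 0x0E8A2
One's-complement sum = 0xE8A2.
Checksum = ~0xE8A2 & 0xFFFF = 0x175D.

175D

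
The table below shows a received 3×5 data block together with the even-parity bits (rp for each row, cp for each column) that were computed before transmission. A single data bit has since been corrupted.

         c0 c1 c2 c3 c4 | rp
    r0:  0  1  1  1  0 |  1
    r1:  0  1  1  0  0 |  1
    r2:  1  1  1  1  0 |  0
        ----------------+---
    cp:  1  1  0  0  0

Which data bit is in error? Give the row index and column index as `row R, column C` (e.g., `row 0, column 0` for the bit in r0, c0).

Recompute each row's even parity and compare to rp:
  r0: data parity 1, sent rp 1 → ok
  r1: data parity 0, sent rp 1 → mismatch
  r2: data parity 0, sent rp 0 → ok
Recompute each column's even parity and compare to cp:
  c0: data parity 1, sent cp 1 → ok
  c1: data parity 1, sent cp 1 → ok
  c2: data parity 1, sent cp 0 → mismatch
  c3: data parity 0, sent cp 0 → ok
  c4: data parity 0, sent cp 0 → ok
Exactly one row (r1) and one column (c2) fail → the flipped bit is at their intersection.

row 1, column 2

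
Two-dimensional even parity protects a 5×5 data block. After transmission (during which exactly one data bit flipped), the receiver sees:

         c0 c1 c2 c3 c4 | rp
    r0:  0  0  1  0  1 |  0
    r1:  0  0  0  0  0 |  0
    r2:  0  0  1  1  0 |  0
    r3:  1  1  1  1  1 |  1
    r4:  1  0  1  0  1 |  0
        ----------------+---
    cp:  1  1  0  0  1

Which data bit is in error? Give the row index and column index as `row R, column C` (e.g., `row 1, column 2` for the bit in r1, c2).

Recompute each row's even parity and compare to rp:
  r0: data parity 0, sent rp 0 → ok
  r1: data parity 0, sent rp 0 → ok
  r2: data parity 0, sent rp 0 → ok
  r3: data parity 1, sent rp 1 → ok
  r4: data parity 1, sent rp 0 → mismatch
Recompute each column's even parity and compare to cp:
  c0: data parity 0, sent cp 1 → mismatch
  c1: data parity 1, sent cp 1 → ok
  c2: data parity 0, sent cp 0 → ok
  c3: data parity 0, sent cp 0 → ok
  c4: data parity 1, sent cp 1 → ok
Exactly one row (r4) and one column (c0) fail → the flipped bit is at their intersection.

row 4, column 0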